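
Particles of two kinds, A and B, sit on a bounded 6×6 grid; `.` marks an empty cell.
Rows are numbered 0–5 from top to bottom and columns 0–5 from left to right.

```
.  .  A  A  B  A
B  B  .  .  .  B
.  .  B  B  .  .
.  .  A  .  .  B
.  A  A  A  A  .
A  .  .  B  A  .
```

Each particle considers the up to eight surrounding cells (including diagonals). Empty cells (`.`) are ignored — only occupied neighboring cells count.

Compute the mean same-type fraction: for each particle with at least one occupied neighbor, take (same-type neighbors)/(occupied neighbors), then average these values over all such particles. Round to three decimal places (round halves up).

0.555

(0,2)A 1/2
(0,3)A 1/2
(0,4)B 1/3
(0,5)A 0/2
(1,0)B 1/1
(1,1)B 2/3
(1,5)B 1/2
(2,2)B 2/3
(2,3)B 1/2
(3,2)A 3/5
(3,5)B 0/1
(4,1)A 3/3
(4,2)A 3/4
(4,3)A 4/5
(4,4)A 2/4
(5,0)A 1/1
(5,3)B 0/4
(5,4)A 2/3
Sum over 18 particles: 1/2 + 1/2 + 1/3 + 0/2 + 1/1 + 2/3 + 1/2 + 2/3 + 1/2 + 3/5 + 0/1 + 3/3 + 3/4 + 4/5 + 2/4 + 1/1 + 0/4 + 2/3 = 599/60; mean = 599/60 ÷ 18 = 599/1080 = 0.554629… → 0.555.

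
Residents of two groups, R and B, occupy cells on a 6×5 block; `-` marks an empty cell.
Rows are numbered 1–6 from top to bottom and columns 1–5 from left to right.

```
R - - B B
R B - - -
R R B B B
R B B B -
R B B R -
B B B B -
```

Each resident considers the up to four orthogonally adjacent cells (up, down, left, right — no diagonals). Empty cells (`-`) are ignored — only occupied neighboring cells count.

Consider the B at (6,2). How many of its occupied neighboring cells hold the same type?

3

Occupied neighbors of (6,2): (5,2)=B, (6,1)=B, (6,3)=B.
Same type (B): 3 of 3.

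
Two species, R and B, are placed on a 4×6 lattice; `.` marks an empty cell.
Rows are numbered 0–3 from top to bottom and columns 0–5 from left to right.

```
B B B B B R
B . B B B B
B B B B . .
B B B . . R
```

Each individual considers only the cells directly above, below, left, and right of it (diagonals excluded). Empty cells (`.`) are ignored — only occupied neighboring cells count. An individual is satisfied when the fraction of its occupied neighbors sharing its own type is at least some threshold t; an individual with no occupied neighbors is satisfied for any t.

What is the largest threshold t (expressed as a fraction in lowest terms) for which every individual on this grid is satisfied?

(0,0)B 2/2
(0,1)B 2/2
(0,2)B 3/3
(0,3)B 3/3
(0,4)B 2/3
(0,5)R 0/2
(1,0)B 2/2
(1,2)B 3/3
(1,3)B 4/4
(1,4)B 3/3
(1,5)B 1/2
(2,0)B 3/3
(2,1)B 3/3
(2,2)B 4/4
(2,3)B 2/2
(3,0)B 2/2
(3,1)B 3/3
(3,2)B 2/2
(3,5)R — no occupied neighbors
The smallest same-type fraction is 0/2 at (0,5), which reduces to 0/1. Any threshold above that leaves this individual unsatisfied.

0/1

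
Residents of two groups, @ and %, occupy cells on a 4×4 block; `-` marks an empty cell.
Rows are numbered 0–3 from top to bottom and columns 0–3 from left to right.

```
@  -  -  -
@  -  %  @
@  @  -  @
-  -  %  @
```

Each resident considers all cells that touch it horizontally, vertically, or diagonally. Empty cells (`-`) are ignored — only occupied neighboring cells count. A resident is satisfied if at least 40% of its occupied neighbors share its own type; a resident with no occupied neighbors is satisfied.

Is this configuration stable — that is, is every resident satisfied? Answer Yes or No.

No

(0,0)@ 1/1 satisfied
(1,0)@ 3/3 satisfied
(1,2)% 0/3 not
(1,3)@ 1/2 satisfied
(2,0)@ 2/2 satisfied
(2,1)@ 2/4 satisfied
(2,3)@ 2/4 satisfied
(3,2)% 0/3 not
(3,3)@ 1/2 satisfied
For instance (1,2) has only 0/3 same-type neighbors, below 2/5.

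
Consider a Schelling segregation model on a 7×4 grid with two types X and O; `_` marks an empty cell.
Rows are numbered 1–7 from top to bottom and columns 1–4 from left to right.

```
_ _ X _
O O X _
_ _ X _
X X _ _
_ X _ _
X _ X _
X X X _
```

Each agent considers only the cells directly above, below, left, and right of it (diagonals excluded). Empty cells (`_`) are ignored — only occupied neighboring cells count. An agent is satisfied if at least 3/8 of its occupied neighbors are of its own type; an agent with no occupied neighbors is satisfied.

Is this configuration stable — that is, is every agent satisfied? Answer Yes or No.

(1,3)X 1/1 ok
(2,1)O 1/1 ok
(2,2)O 1/2 ok
(2,3)X 2/3 ok
(3,3)X 1/1 ok
(4,1)X 1/1 ok
(4,2)X 2/2 ok
(5,2)X 1/1 ok
(6,1)X 1/1 ok
(6,3)X 1/1 ok
(7,1)X 2/2 ok
(7,2)X 2/2 ok
(7,3)X 2/2 ok
All meet the threshold, so the configuration is stable.

Yes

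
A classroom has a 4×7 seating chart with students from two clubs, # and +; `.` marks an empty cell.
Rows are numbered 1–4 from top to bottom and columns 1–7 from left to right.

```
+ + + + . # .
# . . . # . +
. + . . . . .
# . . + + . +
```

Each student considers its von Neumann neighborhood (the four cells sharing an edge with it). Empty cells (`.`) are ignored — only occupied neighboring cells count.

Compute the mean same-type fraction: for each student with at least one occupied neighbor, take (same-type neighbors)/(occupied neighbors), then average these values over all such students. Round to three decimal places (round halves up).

0.786

(1,1)+ 1/2
(1,2)+ 2/2
(1,3)+ 2/2
(1,4)+ 1/1
(1,6)# — no occupied neighbors
(2,1)# 0/1
(2,5)# — no occupied neighbors
(2,7)+ — no occupied neighbors
(3,2)+ — no occupied neighbors
(4,1)# — no occupied neighbors
(4,4)+ 1/1
(4,5)+ 1/1
(4,7)+ — no occupied neighbors
Sum over 7 students: 1/2 + 2/2 + 2/2 + 1/1 + 0/1 + 1/1 + 1/1 = 11/2; mean = 11/2 ÷ 7 = 11/14 = 0.785714… → 0.786.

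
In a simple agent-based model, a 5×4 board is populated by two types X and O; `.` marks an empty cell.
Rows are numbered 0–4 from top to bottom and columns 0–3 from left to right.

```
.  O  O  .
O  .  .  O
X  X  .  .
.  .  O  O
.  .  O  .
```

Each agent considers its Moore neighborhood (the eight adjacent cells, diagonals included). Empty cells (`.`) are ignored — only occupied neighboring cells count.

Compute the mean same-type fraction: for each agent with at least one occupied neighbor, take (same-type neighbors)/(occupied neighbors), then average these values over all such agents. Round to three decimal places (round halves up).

(0,1)O 2/2
(0,2)O 2/2
(1,0)O 1/3
(1,3)O 1/1
(2,0)X 1/2
(2,1)X 1/3
(3,2)O 2/3
(3,3)O 2/2
(4,2)O 2/2
Sum over 9 agents: 2/2 + 2/2 + 1/3 + 1/1 + 1/2 + 1/3 + 2/3 + 2/2 + 2/2 = 41/6; mean = 41/6 ÷ 9 = 41/54 = 0.759259… → 0.759.

0.759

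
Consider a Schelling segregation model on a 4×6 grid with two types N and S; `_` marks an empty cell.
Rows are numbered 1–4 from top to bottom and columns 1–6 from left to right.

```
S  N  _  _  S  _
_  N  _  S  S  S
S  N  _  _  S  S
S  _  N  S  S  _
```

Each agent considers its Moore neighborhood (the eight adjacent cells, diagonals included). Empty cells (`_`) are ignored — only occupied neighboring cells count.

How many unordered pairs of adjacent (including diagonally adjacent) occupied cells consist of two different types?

6

Scan each occupied cell's neighbors to the right and below (and the two forward diagonals) so each pair is counted once.
From row 1: 2 unlike of 6 pairs (running 2/6).
From row 2: 1 unlike of 9 pairs (running 3/15).
From row 3: 2 unlike of 8 pairs (running 5/23).
From row 4: 1 unlike of 2 pairs (running 6/25).
Total adjacent occupied pairs: 25; unlike-type pairs: 6.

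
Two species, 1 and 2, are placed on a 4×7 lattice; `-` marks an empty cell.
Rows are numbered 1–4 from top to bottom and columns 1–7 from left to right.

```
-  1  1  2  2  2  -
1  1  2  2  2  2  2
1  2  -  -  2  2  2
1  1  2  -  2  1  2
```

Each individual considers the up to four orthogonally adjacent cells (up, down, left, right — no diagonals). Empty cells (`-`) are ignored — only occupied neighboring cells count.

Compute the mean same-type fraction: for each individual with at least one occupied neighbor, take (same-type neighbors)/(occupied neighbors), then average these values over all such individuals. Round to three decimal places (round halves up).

0.678

(1,2)1 2/2
(1,3)1 1/3
(1,4)2 2/3
(1,5)2 3/3
(1,6)2 2/2
(2,1)1 2/2
(2,2)1 2/4
(2,3)2 1/3
(2,4)2 3/3
(2,5)2 4/4
(2,6)2 4/4
(2,7)2 2/2
(3,1)1 2/3
(3,2)2 0/3
(3,5)2 3/3
(3,6)2 3/4
(3,7)2 3/3
(4,1)1 2/2
(4,2)1 1/3
(4,3)2 0/1
(4,5)2 1/2
(4,6)1 0/3
(4,7)2 1/2
Sum over 23 individuals: 2/2 + 1/3 + 2/3 + 3/3 + 2/2 + 2/2 + 2/4 + 1/3 + 3/3 + 4/4 + 4/4 + 2/2 + 2/3 + 0/3 + 3/3 + 3/4 + 3/3 + 2/2 + 1/3 + 0/1 + 1/2 + 0/3 + 1/2 = 187/12; mean = 187/12 ÷ 23 = 187/276 = 0.677536… → 0.678.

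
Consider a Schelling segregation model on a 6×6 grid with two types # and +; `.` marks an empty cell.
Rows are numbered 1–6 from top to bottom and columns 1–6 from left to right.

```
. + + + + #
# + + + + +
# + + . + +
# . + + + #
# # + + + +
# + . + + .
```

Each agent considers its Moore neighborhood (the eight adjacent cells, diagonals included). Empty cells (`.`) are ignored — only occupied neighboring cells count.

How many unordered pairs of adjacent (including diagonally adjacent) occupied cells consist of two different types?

19

Scan each occupied cell's neighbors to the right and below (and the two forward diagonals) so each pair is counted once.
From row 1: 4 unlike of 18 pairs (running 4/18).
From row 2: 3 unlike of 18 pairs (running 7/36).
From row 3: 4 unlike of 13 pairs (running 11/49).
From row 4: 4 unlike of 16 pairs (running 15/65).
From row 5: 3 unlike of 16 pairs (running 18/81).
From row 6: 1 unlike of 2 pairs (running 19/83).
Total adjacent occupied pairs: 83; unlike-type pairs: 19.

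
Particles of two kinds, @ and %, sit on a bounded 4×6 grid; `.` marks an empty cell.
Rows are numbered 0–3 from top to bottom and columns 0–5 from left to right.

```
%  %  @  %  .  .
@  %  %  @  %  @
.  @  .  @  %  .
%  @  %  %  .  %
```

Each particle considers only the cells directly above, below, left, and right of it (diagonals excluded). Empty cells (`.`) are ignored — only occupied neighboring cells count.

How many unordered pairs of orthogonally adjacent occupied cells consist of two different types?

Scan each occupied cell's neighbors to the right and below so each pair is counted once.
Row 0: %(0,0)–%(0,1)= %(0,0)–@(1,0)≠ %(0,1)–@(0,2)≠ %(0,1)–%(1,1)= @(0,2)–%(0,3)≠ @(0,2)–%(1,2)≠ %(0,3)–@(1,3)≠  → 5/7 unlike.
Row 1: @(1,0)–%(1,1)≠ %(1,1)–%(1,2)= %(1,1)–@(2,1)≠ %(1,2)–@(1,3)≠ @(1,3)–%(1,4)≠ @(1,3)–@(2,3)= %(1,4)–@(1,5)≠ %(1,4)–%(2,4)=  → 5/8 unlike.
Row 2: @(2,1)–@(3,1)= @(2,3)–%(2,4)≠ @(2,3)–%(3,3)≠  → 2/3 unlike.
Row 3: %(3,0)–@(3,1)≠ @(3,1)–%(3,2)≠ %(3,2)–%(3,3)=  → 2/3 unlike.
Total adjacent occupied pairs: 21; unlike-type pairs: 14.

14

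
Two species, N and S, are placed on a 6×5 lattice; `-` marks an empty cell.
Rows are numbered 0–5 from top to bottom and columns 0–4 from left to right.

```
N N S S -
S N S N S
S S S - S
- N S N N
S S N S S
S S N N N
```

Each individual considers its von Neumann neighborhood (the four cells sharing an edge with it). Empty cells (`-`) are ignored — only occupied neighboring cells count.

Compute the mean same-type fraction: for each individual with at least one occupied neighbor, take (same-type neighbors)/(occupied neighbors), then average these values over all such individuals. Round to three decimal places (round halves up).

0.506

(0,0)N 1/2
(0,1)N 2/3
(0,2)S 2/3
(0,3)S 1/2
(1,0)S 1/3
(1,1)N 1/4
(1,2)S 2/4
(1,3)N 0/3
(1,4)S 1/2
(2,0)S 2/2
(2,1)S 2/4
(2,2)S 3/3
(2,4)S 1/2
(3,1)N 0/3
(3,2)S 1/4
(3,3)N 1/3
(3,4)N 1/3
(4,0)S 2/2
(4,1)S 2/4
(4,2)N 1/4
(4,3)S 1/4
(4,4)S 1/3
(5,0)S 2/2
(5,1)S 2/3
(5,2)N 2/3
(5,3)N 2/3
(5,4)N 1/2
Sum over 27 individuals: 1/2 + 2/3 + 2/3 + 1/2 + 1/3 + 1/4 + 2/4 + 0/3 + 1/2 + 2/2 + 2/4 + 3/3 + 1/2 + 0/3 + 1/4 + 1/3 + 1/3 + 2/2 + 2/4 + 1/4 + 1/4 + 1/3 + 2/2 + 2/3 + 2/3 + 2/3 + 1/2 = 41/3; mean = 41/3 ÷ 27 = 41/81 = 0.506172… → 0.506.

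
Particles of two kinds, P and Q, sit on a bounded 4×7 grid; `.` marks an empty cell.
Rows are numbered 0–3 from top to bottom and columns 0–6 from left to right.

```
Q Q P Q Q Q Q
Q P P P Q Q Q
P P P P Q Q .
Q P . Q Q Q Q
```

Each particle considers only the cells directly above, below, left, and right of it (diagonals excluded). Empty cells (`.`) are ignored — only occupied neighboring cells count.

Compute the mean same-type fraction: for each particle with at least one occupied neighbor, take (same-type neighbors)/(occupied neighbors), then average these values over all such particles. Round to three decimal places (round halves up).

Row 0: (0,0)Q 2/2 · (0,1)Q 1/3 · (0,2)P 1/3 · (0,3)Q 1/3 · (0,4)Q 3/3 · (0,5)Q 3/3 · (0,6)Q 2/2
Row 1: (1,0)Q 1/3 · (1,1)P 2/4 · (1,2)P 4/4 · (1,3)P 2/4 · (1,4)Q 3/4 · (1,5)Q 4/4 · (1,6)Q 2/2
Row 2: (2,0)P 1/3 · (2,1)P 4/4 · (2,2)P 3/3 · (2,3)P 2/4 · (2,4)Q 3/4 · (2,5)Q 3/3
Row 3: (3,0)Q 0/2 · (3,1)P 1/2 · (3,3)Q 1/2 · (3,4)Q 3/3 · (3,5)Q 3/3 · (3,6)Q 1/1
Sum over 26 particles: 2/2 + 1/3 + 1/3 + 1/3 + 3/3 + 3/3 + 2/2 + 1/3 + 2/4 + 4/4 + 2/4 + 3/4 + 4/4 + 2/2 + 1/3 + 4/4 + 3/3 + 2/4 + 3/4 + 3/3 + 0/2 + 1/2 + 1/2 + 3/3 + 3/3 + 1/1 = 56/3; mean = 56/3 ÷ 26 = 28/39 = 0.717948… → 0.718.

0.718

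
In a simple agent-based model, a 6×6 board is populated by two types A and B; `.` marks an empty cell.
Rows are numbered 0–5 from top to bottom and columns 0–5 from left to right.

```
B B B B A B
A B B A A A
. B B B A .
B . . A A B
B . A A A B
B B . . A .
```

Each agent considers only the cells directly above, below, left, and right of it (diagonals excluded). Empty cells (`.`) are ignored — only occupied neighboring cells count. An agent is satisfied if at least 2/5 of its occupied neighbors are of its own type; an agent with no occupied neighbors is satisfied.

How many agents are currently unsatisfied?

6

Row 0: (0,0)B 1/2 ok · (0,1)B 3/3 ok · (0,2)B 3/3 ok · (0,3)B 1/3 unhappy · (0,4)A 1/3 unhappy · (0,5)B 0/2 unhappy
Row 1: (1,0)A 0/2 unhappy · (1,1)B 3/4 ok · (1,2)B 3/4 ok · (1,3)A 1/4 unhappy · (1,4)A 4/4 ok · (1,5)A 1/2 ok
Row 2: (2,1)B 2/2 ok · (2,2)B 3/3 ok · (2,3)B 1/4 unhappy · (2,4)A 2/3 ok
Row 3: (3,0)B 1/1 ok · (3,3)A 2/3 ok · (3,4)A 3/4 ok · (3,5)B 1/2 ok
Row 4: (4,0)B 2/2 ok · (4,2)A 1/1 ok · (4,3)A 3/3 ok · (4,4)A 3/4 ok · (4,5)B 1/2 ok
Row 5: (5,0)B 2/2 ok · (5,1)B 1/1 ok · (5,4)A 1/1 ok
Unsatisfied: (0,3), (0,4), (0,5), (1,0), (1,3), (2,3) — 6 in total.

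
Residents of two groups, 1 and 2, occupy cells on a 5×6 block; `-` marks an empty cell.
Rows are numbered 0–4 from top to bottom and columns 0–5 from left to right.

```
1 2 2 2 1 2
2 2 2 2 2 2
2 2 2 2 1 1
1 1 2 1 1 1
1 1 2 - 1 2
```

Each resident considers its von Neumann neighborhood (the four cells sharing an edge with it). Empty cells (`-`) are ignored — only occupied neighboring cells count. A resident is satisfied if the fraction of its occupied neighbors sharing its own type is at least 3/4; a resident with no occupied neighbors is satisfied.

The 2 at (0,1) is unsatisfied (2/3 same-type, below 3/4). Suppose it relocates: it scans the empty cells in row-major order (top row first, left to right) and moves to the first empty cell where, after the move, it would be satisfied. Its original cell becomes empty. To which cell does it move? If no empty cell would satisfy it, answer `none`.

Vacating (0,1). Empty cells in order:
  (4,3): 1/3 same-type → still unsatisfied.

none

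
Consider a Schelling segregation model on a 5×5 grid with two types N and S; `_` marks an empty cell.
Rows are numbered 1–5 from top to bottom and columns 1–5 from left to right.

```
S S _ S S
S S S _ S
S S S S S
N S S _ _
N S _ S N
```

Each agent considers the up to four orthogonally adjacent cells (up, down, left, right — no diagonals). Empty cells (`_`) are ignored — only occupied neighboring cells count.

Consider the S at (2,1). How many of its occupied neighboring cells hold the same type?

3

Occupied neighbors of (2,1): (1,1)=S, (3,1)=S, (2,2)=S.
Same type (S): 3 of 3.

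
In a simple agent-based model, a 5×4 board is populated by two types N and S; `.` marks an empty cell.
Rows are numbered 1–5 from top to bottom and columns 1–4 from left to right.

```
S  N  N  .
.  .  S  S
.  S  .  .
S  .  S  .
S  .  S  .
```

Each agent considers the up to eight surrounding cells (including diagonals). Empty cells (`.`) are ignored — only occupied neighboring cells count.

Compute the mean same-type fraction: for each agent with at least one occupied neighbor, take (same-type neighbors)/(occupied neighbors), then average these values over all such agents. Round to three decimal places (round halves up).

(1,1)S 0/1
(1,2)N 1/3
(1,3)N 1/3
(2,3)S 2/4
(2,4)S 1/2
(3,2)S 3/3
(4,1)S 2/2
(4,3)S 2/2
(5,1)S 1/1
(5,3)S 1/1
Sum over 10 agents: 0/1 + 1/3 + 1/3 + 2/4 + 1/2 + 3/3 + 2/2 + 2/2 + 1/1 + 1/1 = 20/3; mean = 20/3 ÷ 10 = 2/3 = 0.666666… → 0.667.

0.667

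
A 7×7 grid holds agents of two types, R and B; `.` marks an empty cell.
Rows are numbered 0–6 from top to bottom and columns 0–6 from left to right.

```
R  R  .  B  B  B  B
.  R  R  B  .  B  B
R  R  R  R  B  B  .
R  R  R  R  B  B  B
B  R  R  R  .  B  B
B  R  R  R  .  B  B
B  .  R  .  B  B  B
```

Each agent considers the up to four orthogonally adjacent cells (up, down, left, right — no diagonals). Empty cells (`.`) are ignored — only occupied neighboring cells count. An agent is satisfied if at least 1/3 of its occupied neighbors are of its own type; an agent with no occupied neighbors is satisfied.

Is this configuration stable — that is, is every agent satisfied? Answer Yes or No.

(0,0)R 1/1 satisfied
(0,1)R 2/2 satisfied
(0,3)B 2/2 satisfied
(0,4)B 2/2 satisfied
(0,5)B 3/3 satisfied
(0,6)B 2/2 satisfied
(1,1)R 3/3 satisfied
(1,2)R 2/3 satisfied
(1,3)B 1/3 satisfied
(1,5)B 3/3 satisfied
(1,6)B 2/2 satisfied
(2,0)R 2/2 satisfied
(2,1)R 4/4 satisfied
(2,2)R 4/4 satisfied
(2,3)R 2/4 satisfied
(2,4)B 2/3 satisfied
(2,5)B 3/3 satisfied
(3,0)R 2/3 satisfied
(3,1)R 4/4 satisfied
(3,2)R 4/4 satisfied
(3,3)R 3/4 satisfied
(3,4)B 2/3 satisfied
(3,5)B 4/4 satisfied
(3,6)B 2/2 satisfied
(4,0)B 1/3 satisfied
(4,1)R 3/4 satisfied
(4,2)R 4/4 satisfied
(4,3)R 3/3 satisfied
(4,5)B 3/3 satisfied
(4,6)B 3/3 satisfied
(5,0)B 2/3 satisfied
(5,1)R 2/3 satisfied
(5,2)R 4/4 satisfied
(5,3)R 2/2 satisfied
(5,5)B 3/3 satisfied
(5,6)B 3/3 satisfied
(6,0)B 1/1 satisfied
(6,2)R 1/1 satisfied
(6,4)B 1/1 satisfied
(6,5)B 3/3 satisfied
(6,6)B 2/2 satisfied
All meet the threshold, so the configuration is stable.

Yes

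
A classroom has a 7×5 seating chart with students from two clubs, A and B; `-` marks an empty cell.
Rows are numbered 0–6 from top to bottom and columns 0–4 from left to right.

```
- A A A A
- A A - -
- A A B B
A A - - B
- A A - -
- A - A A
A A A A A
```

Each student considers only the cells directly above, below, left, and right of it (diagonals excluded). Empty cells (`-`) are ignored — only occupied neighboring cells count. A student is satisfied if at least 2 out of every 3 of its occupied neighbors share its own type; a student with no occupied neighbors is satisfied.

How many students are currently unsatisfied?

(0,1)A 2/2 satisfied
(0,2)A 3/3 satisfied
(0,3)A 2/2 satisfied
(0,4)A 1/1 satisfied
(1,1)A 3/3 satisfied
(1,2)A 3/3 satisfied
(2,1)A 3/3 satisfied
(2,2)A 2/3 satisfied
(2,3)B 1/2 not
(2,4)B 2/2 satisfied
(3,0)A 1/1 satisfied
(3,1)A 3/3 satisfied
(3,4)B 1/1 satisfied
(4,1)A 3/3 satisfied
(4,2)A 1/1 satisfied
(5,1)A 2/2 satisfied
(5,3)A 2/2 satisfied
(5,4)A 2/2 satisfied
(6,0)A 1/1 satisfied
(6,1)A 3/3 satisfied
(6,2)A 2/2 satisfied
(6,3)A 3/3 satisfied
(6,4)A 2/2 satisfied
Unsatisfied: (2,3) — 1 in total.

1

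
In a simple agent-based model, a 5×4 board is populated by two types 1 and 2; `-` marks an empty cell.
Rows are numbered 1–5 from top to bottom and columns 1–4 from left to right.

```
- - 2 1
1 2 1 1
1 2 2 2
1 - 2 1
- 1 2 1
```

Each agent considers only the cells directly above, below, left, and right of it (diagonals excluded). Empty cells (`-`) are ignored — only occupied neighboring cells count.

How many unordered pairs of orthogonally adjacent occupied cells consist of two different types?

Scan each occupied cell's neighbors to the right and below so each pair is counted once.
From row 1: 2 unlike of 3 pairs (running 2/3).
From row 2: 4 unlike of 7 pairs (running 6/10).
From row 3: 2 unlike of 6 pairs (running 8/16).
From row 4: 1 unlike of 3 pairs (running 9/19).
From row 5: 2 unlike of 2 pairs (running 11/21).
Total adjacent occupied pairs: 21; unlike-type pairs: 11.

11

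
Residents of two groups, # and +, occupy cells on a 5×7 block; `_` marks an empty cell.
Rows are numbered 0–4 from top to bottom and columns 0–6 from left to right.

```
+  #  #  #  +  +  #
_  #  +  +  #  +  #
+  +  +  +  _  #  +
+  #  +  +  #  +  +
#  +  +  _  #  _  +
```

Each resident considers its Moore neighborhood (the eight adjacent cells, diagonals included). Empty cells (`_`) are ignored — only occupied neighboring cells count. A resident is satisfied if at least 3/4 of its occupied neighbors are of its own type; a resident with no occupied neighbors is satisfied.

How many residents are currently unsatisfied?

(0,0)+ 0/2 unhappy
(0,1)# 2/4 unhappy
(0,2)# 3/5 unhappy
(0,3)# 2/5 unhappy
(0,4)+ 3/5 unhappy
(0,5)+ 2/5 unhappy
(0,6)# 1/3 unhappy
(1,1)# 2/7 unhappy
(1,2)+ 4/8 unhappy
(1,3)+ 4/7 unhappy
(1,4)# 2/7 unhappy
(1,5)+ 3/7 unhappy
(1,6)# 2/5 unhappy
(2,0)+ 2/4 unhappy
(2,1)+ 5/7 unhappy
(2,2)+ 6/8 ok
(2,3)+ 5/7 unhappy
(2,5)# 3/7 unhappy
(2,6)+ 3/5 unhappy
(3,0)+ 3/5 unhappy
(3,1)# 1/8 unhappy
(3,2)+ 6/7 ok
(3,3)+ 4/6 unhappy
(3,4)# 2/5 unhappy
(3,5)+ 3/6 unhappy
(3,6)+ 3/4 ok
(4,0)# 1/3 unhappy
(4,1)+ 3/5 unhappy
(4,2)+ 3/4 ok
(4,4)# 1/3 unhappy
(4,6)+ 2/2 ok
Unsatisfied: (0,0), (0,1), (0,2), (0,3), (0,4), (0,5), (0,6), (1,1), (1,2), (1,3), (1,4), (1,5), (1,6), (2,0), (2,1), (2,3), (2,5), (2,6), (3,0), (3,1), (3,3), (3,4), (3,5), (4,0), (4,1), (4,4) — 26 in total.

26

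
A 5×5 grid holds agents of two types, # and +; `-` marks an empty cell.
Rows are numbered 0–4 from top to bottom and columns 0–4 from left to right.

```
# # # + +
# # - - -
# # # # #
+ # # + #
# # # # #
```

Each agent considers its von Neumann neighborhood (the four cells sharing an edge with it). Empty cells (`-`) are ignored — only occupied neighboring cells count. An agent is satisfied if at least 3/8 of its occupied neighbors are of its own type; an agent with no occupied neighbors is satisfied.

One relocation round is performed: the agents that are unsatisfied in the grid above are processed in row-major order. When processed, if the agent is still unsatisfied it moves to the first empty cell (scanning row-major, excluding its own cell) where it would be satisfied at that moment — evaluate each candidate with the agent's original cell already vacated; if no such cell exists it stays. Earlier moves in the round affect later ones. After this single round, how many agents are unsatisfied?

Initially unsatisfied (in order): (3,0), (3,3).
  (3,0) → (1,3).
  (3,3) → (1,4).
Resulting grid:
# # # + +
# # - + +
# # # # #
- # # - #
# # # # #
All satisfied now.

0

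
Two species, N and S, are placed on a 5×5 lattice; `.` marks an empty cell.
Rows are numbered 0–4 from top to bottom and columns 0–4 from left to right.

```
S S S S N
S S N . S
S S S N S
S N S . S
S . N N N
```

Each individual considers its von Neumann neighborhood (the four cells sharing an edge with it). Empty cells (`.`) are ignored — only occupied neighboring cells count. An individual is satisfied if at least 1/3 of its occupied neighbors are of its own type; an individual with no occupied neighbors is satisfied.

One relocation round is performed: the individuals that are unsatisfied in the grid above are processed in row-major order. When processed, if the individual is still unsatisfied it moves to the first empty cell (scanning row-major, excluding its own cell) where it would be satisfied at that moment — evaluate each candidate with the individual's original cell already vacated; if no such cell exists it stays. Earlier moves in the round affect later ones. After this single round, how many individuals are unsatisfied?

0

Initially unsatisfied (in order): (0,4), (1,2), (2,3), (3,1).
  (0,4) → (1,3).
  (1,2) → (3,3).
  (2,3): now satisfied by earlier moves; stays.
  (3,1) → (4,1).
Resulting grid:
S S S S .
S S . N S
S S S N S
S . S N S
S N N N N
All satisfied now.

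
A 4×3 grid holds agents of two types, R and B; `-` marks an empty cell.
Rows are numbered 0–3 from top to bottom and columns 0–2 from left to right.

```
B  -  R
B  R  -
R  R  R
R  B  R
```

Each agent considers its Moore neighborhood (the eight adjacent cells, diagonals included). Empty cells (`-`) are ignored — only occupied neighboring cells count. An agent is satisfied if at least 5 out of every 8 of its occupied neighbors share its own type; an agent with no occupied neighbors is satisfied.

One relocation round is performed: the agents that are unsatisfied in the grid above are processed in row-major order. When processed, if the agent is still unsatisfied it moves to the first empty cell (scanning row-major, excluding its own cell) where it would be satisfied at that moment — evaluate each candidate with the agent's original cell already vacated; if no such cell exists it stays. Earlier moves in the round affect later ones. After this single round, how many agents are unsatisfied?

4

Initially unsatisfied (in order): (0,0), (1,0), (2,0), (3,1).
  (0,0): no empty cell satisfies it; stays.
  (1,0): no empty cell satisfies it; stays.
  (2,0) → (1,2).
  (3,1): no empty cell satisfies it; stays.
Resulting grid:
B - R
B R R
- R R
R B R
Unsatisfied now: (0,0), (1,0), (3,0), (3,1).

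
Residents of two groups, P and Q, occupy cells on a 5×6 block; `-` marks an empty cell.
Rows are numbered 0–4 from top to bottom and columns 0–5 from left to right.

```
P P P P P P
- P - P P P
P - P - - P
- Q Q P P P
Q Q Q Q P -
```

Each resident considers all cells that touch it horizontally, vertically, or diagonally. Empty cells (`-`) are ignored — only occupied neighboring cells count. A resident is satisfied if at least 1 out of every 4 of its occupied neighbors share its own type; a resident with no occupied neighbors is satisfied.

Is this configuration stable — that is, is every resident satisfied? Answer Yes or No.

Yes

(0,0)P 2/2 satisfied
(0,1)P 3/3 satisfied
(0,2)P 4/4 satisfied
(0,3)P 4/4 satisfied
(0,4)P 5/5 satisfied
(0,5)P 3/3 satisfied
(1,1)P 5/5 satisfied
(1,3)P 5/5 satisfied
(1,4)P 6/6 satisfied
(1,5)P 4/4 satisfied
(2,0)P 1/2 satisfied
(2,2)P 3/5 satisfied
(2,5)P 4/4 satisfied
(3,1)Q 4/6 satisfied
(3,2)Q 4/6 satisfied
(3,3)P 3/6 satisfied
(3,4)P 4/5 satisfied
(3,5)P 3/3 satisfied
(4,0)Q 2/2 satisfied
(4,1)Q 4/4 satisfied
(4,2)Q 4/5 satisfied
(4,3)Q 2/5 satisfied
(4,4)P 3/4 satisfied
All meet the threshold, so the configuration is stable.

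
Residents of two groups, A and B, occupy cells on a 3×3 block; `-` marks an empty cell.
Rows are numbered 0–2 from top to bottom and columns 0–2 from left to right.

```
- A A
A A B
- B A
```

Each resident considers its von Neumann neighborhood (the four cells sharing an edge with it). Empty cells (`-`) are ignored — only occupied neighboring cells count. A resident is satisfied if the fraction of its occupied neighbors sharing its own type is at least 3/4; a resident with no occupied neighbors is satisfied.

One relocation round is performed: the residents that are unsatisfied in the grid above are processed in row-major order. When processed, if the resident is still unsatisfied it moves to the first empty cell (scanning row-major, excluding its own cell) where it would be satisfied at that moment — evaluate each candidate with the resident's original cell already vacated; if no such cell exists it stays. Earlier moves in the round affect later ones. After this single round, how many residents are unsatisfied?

4

Initially unsatisfied (in order): (0,2), (1,1), (1,2), (2,1), (2,2).
  (0,2) → (0,0).
  (1,1): no empty cell satisfies it; stays.
  (1,2): no empty cell satisfies it; stays.
  (2,1): no empty cell satisfies it; stays.
  (2,2): no empty cell satisfies it; stays.
Resulting grid:
A A -
A A B
- B A
Unsatisfied now: (1,1), (1,2), (2,1), (2,2).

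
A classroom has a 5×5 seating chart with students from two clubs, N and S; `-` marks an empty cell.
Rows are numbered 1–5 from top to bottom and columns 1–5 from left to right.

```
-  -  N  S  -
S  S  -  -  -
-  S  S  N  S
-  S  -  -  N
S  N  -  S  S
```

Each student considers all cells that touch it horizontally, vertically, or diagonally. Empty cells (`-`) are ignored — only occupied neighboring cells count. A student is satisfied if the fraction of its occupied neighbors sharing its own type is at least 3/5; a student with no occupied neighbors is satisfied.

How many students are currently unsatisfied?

(1,3)N 0/2 unhappy
(1,4)S 0/1 unhappy
(2,1)S 2/2 ok
(2,2)S 3/4 ok
(3,2)S 4/4 ok
(3,3)S 3/4 ok
(3,4)N 1/3 unhappy
(3,5)S 0/2 unhappy
(4,2)S 3/4 ok
(4,5)N 1/4 unhappy
(5,1)S 1/2 unhappy
(5,2)N 0/2 unhappy
(5,4)S 1/2 unhappy
(5,5)S 1/2 unhappy
Unsatisfied: (1,3), (1,4), (3,4), (3,5), (4,5), (5,1), (5,2), (5,4), (5,5) — 9 in total.

9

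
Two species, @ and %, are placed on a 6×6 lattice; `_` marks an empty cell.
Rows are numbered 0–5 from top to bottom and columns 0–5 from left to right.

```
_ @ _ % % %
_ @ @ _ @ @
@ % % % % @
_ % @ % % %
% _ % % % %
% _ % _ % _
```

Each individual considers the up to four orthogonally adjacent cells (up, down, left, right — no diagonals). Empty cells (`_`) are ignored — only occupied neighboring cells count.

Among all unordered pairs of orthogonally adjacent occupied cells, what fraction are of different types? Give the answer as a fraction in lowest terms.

Scan each occupied cell's neighbors to the right and below so each pair is counted once.
Row 0: @(0,1)–@(1,1)= %(0,3)–%(0,4)= %(0,4)–%(0,5)= %(0,4)–@(1,4)≠ %(0,5)–@(1,5)≠  → 2/5 unlike.
Row 1: @(1,1)–@(1,2)= @(1,1)–%(2,1)≠ @(1,2)–%(2,2)≠ @(1,4)–@(1,5)= @(1,4)–%(2,4)≠ @(1,5)–@(2,5)=  → 3/6 unlike.
Row 2: @(2,0)–%(2,1)≠ %(2,1)–%(2,2)= %(2,1)–%(3,1)= %(2,2)–%(2,3)= %(2,2)–@(3,2)≠ %(2,3)–%(2,4)= %(2,3)–%(3,3)= %(2,4)–@(2,5)≠ %(2,4)–%(3,4)= @(2,5)–%(3,5)≠  → 4/10 unlike.
Row 3: %(3,1)–@(3,2)≠ @(3,2)–%(3,3)≠ @(3,2)–%(4,2)≠ %(3,3)–%(3,4)= %(3,3)–%(4,3)= %(3,4)–%(3,5)= %(3,4)–%(4,4)= %(3,5)–%(4,5)=  → 3/8 unlike.
Row 4: %(4,0)–%(5,0)= %(4,2)–%(4,3)= %(4,2)–%(5,2)= %(4,3)–%(4,4)= %(4,4)–%(4,5)= %(4,4)–%(5,4)=  → 0/6 unlike.
Total adjacent occupied pairs: 35; unlike-type pairs: 12.
12/35 is already in lowest terms.

12/35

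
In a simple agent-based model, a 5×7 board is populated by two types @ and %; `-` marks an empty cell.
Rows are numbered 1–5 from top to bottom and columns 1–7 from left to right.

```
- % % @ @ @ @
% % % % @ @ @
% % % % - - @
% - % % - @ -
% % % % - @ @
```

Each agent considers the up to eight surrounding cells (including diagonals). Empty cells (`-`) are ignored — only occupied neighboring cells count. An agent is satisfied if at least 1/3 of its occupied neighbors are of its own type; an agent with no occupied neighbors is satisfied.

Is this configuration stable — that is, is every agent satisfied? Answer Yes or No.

Yes

(1,2)% 4/4 satisfied
(1,3)% 4/5 satisfied
(1,4)@ 2/5 satisfied
(1,5)@ 4/5 satisfied
(1,6)@ 5/5 satisfied
(1,7)@ 3/3 satisfied
(2,1)% 4/4 satisfied
(2,2)% 7/7 satisfied
(2,3)% 7/8 satisfied
(2,4)% 4/7 satisfied
(2,5)@ 4/6 satisfied
(2,6)@ 6/6 satisfied
(2,7)@ 4/4 satisfied
(3,1)% 4/4 satisfied
(3,2)% 7/7 satisfied
(3,3)% 7/7 satisfied
(3,4)% 5/6 satisfied
(3,7)@ 3/3 satisfied
(4,1)% 4/4 satisfied
(4,3)% 7/7 satisfied
(4,4)% 5/5 satisfied
(4,6)@ 3/3 satisfied
(5,1)% 2/2 satisfied
(5,2)% 4/4 satisfied
(5,3)% 4/4 satisfied
(5,4)% 3/3 satisfied
(5,6)@ 2/2 satisfied
(5,7)@ 2/2 satisfied
All meet the threshold, so the configuration is stable.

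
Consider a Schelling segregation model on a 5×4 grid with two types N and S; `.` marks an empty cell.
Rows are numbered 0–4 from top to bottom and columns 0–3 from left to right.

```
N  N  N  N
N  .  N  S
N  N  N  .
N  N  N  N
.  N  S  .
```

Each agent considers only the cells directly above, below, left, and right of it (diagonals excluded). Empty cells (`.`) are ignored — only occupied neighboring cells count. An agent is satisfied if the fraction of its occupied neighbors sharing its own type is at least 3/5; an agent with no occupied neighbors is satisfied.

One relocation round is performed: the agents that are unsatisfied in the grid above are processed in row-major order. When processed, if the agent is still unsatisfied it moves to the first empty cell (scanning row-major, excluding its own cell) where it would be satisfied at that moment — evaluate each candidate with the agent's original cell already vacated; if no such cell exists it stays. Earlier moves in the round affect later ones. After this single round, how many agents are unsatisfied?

Initially unsatisfied (in order): (0,3), (1,3), (4,1), (4,2).
  (0,3) → (1,1).
  (1,3): no empty cell satisfies it; stays.
  (4,1) → (2,3).
  (4,2): no empty cell satisfies it; stays.
Resulting grid:
N N N .
N N N S
N N N N
N N N N
. . S .
Unsatisfied now: (1,3), (4,2).

2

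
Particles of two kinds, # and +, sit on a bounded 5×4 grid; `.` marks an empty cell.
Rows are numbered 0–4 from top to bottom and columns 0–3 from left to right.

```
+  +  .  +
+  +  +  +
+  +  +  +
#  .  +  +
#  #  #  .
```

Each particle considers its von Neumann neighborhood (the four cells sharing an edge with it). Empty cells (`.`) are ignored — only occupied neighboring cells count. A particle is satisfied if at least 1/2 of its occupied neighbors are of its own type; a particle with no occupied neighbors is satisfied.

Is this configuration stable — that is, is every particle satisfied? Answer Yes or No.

(0,0)+ 2/2 ok
(0,1)+ 2/2 ok
(0,3)+ 1/1 ok
(1,0)+ 3/3 ok
(1,1)+ 4/4 ok
(1,2)+ 3/3 ok
(1,3)+ 3/3 ok
(2,0)+ 2/3 ok
(2,1)+ 3/3 ok
(2,2)+ 4/4 ok
(2,3)+ 3/3 ok
(3,0)# 1/2 ok
(3,2)+ 2/3 ok
(3,3)+ 2/2 ok
(4,0)# 2/2 ok
(4,1)# 2/2 ok
(4,2)# 1/2 ok
All meet the threshold, so the configuration is stable.

Yes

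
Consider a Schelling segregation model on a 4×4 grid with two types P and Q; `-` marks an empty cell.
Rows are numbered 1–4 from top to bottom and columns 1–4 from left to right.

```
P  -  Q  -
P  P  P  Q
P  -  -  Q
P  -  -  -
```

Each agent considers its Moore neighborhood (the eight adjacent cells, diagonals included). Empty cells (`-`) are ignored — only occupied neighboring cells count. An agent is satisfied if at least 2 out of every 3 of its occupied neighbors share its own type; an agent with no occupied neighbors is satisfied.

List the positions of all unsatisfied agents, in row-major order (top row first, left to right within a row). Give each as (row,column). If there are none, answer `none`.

Row 1: (1,1)P 2/2 ✓ · (1,3)Q 1/3 ✗
Row 2: (2,1)P 3/3 ✓ · (2,2)P 4/5 ✓ · (2,3)P 1/4 ✗ · (2,4)Q 2/3 ✓
Row 3: (3,1)P 3/3 ✓ · (3,4)Q 1/2 ✗
Row 4: (4,1)P 1/1 ✓

(1,3), (2,3), (3,4)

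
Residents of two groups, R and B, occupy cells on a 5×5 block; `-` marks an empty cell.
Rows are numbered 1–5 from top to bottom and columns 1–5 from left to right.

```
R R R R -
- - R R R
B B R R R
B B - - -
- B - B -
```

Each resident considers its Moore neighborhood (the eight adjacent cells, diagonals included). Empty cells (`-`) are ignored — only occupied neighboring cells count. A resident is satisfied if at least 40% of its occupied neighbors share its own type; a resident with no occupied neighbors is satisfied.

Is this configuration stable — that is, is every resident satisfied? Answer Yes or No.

(1,1)R 1/1 ✓
(1,2)R 3/3 ✓
(1,3)R 4/4 ✓
(1,4)R 4/4 ✓
(2,3)R 6/7 ✓
(2,4)R 7/7 ✓
(2,5)R 4/4 ✓
(3,1)B 3/3 ✓
(3,2)B 3/5 ✓
(3,3)R 3/5 ✓
(3,4)R 5/5 ✓
(3,5)R 3/3 ✓
(4,1)B 4/4 ✓
(4,2)B 4/5 ✓
(5,2)B 2/2 ✓
(5,4)B 0/0 ✓
All meet the threshold, so the configuration is stable.

Yes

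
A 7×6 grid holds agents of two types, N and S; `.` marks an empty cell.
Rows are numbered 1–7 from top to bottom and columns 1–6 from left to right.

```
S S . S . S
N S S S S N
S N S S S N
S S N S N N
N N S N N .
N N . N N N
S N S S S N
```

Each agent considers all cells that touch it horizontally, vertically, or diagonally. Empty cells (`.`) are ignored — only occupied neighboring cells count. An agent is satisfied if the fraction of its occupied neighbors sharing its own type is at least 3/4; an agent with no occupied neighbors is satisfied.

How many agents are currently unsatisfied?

(1,1)S 2/3 not
(1,2)S 3/4 satisfied
(1,4)S 3/3 satisfied
(1,6)S 1/2 not
(2,1)N 1/5 not
(2,2)S 5/7 not
(2,3)S 6/7 satisfied
(2,4)S 6/6 satisfied
(2,5)S 5/7 not
(2,6)N 1/4 not
(3,1)S 3/5 not
(3,2)N 2/8 not
(3,3)S 6/8 satisfied
(3,4)S 6/8 satisfied
(3,5)S 4/8 not
(3,6)N 3/5 not
(4,1)S 2/5 not
(4,2)S 4/8 not
(4,3)N 3/8 not
(4,4)S 4/8 not
(4,5)N 4/7 not
(4,6)N 3/4 satisfied
(5,1)N 3/5 not
(5,2)N 4/7 not
(5,3)S 2/7 not
(5,4)N 5/7 not
(5,5)N 6/7 satisfied
(6,1)N 4/5 satisfied
(6,2)N 4/7 not
(6,4)N 3/7 not
(6,5)N 5/7 not
(6,6)N 3/4 satisfied
(7,1)S 0/3 not
(7,2)N 2/4 not
(7,3)S 1/4 not
(7,4)S 2/4 not
(7,5)S 1/5 not
(7,6)N 2/3 not
Unsatisfied: (1,1), (1,6), (2,1), (2,2), (2,5), (2,6), (3,1), (3,2), (3,5), (3,6), (4,1), (4,2), (4,3), (4,4), (4,5), (5,1), (5,2), (5,3), (5,4), (6,2), (6,4), (6,5), (7,1), (7,2), (7,3), (7,4), (7,5), (7,6) — 28 in total.

28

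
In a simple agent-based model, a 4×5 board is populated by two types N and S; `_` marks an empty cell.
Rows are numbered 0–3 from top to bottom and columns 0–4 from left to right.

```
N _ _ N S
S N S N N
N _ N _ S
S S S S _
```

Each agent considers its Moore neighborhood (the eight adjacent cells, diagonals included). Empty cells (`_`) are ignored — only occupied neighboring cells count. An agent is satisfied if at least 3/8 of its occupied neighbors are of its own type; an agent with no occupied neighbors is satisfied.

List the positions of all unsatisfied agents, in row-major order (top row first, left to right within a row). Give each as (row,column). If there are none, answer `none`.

(0,0)N 1/2 ✓
(0,3)N 2/4 ✓
(0,4)S 0/3 ✗
(1,0)S 0/3 ✗
(1,1)N 3/5 ✓
(1,2)S 0/4 ✗
(1,3)N 3/6 ✓
(1,4)N 2/4 ✓
(2,0)N 1/4 ✗
(2,2)N 2/6 ✗
(2,4)S 1/3 ✗
(3,0)S 1/2 ✓
(3,1)S 2/4 ✓
(3,2)S 2/3 ✓
(3,3)S 2/3 ✓

(0,4), (1,0), (1,2), (2,0), (2,2), (2,4)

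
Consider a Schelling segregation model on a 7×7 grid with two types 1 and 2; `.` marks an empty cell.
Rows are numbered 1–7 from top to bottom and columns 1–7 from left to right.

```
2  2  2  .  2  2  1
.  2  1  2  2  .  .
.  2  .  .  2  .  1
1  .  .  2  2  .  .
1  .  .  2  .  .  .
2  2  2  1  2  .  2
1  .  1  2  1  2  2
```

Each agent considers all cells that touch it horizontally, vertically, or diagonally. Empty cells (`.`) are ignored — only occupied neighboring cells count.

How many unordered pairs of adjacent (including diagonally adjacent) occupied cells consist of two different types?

21

Scan each occupied cell's neighbors to the right and below (and the two forward diagonals) so each pair is counted once.
Row 1: 2(1,1)–2(1,2)= 2(1,1)–2(2,2)= 2(1,2)–2(1,3)= 2(1,2)–2(2,2)= 2(1,2)–1(2,3)≠ 2(1,3)–1(2,3)≠ 2(1,3)–2(2,4)= 2(1,3)–2(2,2)= 2(1,5)–2(1,6)= 2(1,5)–2(2,5)= 2(1,5)–2(2,4)= 2(1,6)–1(1,7)≠ 2(1,6)–2(2,5)=  → 3/13 unlike.
Row 2: 2(2,2)–1(2,3)≠ 2(2,2)–2(3,2)= 1(2,3)–2(2,4)≠ 1(2,3)–2(3,2)≠ 2(2,4)–2(2,5)= 2(2,4)–2(3,5)= 2(2,5)–2(3,5)=  → 3/7 unlike.
Row 3: 2(3,2)–1(4,1)≠ 2(3,5)–2(4,5)= 2(3,5)–2(4,4)=  → 1/3 unlike.
Row 4: 1(4,1)–1(5,1)= 2(4,4)–2(4,5)= 2(4,4)–2(5,4)= 2(4,5)–2(5,4)=  → 0/4 unlike.
Row 5: 1(5,1)–2(6,1)≠ 1(5,1)–2(6,2)≠ 2(5,4)–1(6,4)≠ 2(5,4)–2(6,5)= 2(5,4)–2(6,3)=  → 3/5 unlike.
Row 6: 2(6,1)–2(6,2)= 2(6,1)–1(7,1)≠ 2(6,2)–2(6,3)= 2(6,2)–1(7,3)≠ 2(6,2)–1(7,1)≠ 2(6,3)–1(6,4)≠ 2(6,3)–1(7,3)≠ 2(6,3)–2(7,4)= 1(6,4)–2(6,5)≠ 1(6,4)–2(7,4)≠ 1(6,4)–1(7,5)= 1(6,4)–1(7,3)= 2(6,5)–1(7,5)≠ 2(6,5)–2(7,6)= 2(6,5)–2(7,4)= 2(6,7)–2(7,7)= 2(6,7)–2(7,6)=  → 8/17 unlike.
Row 7: 1(7,3)–2(7,4)≠ 2(7,4)–1(7,5)≠ 1(7,5)–2(7,6)≠ 2(7,6)–2(7,7)=  → 3/4 unlike.
Total adjacent occupied pairs: 53; unlike-type pairs: 21.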